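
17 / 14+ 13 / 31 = 709 / 434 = 1.63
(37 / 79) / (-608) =-37 / 48032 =-0.00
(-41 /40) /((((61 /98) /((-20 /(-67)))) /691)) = -1388219 /4087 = -339.67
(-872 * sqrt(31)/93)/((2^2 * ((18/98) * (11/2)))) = -21364 * sqrt(31)/9207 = -12.92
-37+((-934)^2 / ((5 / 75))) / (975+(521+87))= 8229.17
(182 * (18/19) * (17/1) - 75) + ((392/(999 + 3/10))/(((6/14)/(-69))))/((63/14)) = 4856628619/1708803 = 2842.12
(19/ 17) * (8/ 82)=76/ 697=0.11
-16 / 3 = -5.33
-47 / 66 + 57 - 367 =-20507 / 66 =-310.71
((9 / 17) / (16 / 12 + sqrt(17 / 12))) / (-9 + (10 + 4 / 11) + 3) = 99 / 221 - 99 * sqrt(51) / 1768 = 0.05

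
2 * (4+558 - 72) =980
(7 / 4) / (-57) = -7 / 228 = -0.03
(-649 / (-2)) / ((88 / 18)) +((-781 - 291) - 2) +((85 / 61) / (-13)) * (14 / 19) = -121464607 / 120536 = -1007.70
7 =7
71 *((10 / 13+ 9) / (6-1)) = 9017 / 65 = 138.72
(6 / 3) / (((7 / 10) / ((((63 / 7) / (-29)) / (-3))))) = 0.30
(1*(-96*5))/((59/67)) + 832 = 16928/59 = 286.92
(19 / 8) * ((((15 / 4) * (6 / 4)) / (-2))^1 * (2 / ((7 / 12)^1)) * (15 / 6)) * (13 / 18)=-18525 / 448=-41.35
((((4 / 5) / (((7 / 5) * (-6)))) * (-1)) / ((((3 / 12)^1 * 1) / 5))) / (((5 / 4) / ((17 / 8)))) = 3.24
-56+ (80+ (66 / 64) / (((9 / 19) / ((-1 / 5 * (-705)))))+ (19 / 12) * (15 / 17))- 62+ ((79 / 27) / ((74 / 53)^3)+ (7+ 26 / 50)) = 5188609534957 / 18599781600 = 278.96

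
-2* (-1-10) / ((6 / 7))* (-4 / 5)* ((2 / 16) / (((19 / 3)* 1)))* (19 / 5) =-77 / 50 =-1.54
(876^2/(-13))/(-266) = 383688/1729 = 221.91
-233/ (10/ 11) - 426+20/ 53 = -361419/ 530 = -681.92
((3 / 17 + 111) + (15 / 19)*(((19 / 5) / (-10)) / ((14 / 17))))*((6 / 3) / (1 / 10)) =263733 / 119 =2216.24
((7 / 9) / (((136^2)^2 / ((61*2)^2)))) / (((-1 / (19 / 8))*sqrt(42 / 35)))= -494893*sqrt(30) / 36947017728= -0.00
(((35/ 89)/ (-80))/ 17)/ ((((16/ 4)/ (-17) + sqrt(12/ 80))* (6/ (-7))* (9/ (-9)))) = -833* sqrt(15)/ 2336784-245/ 292098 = -0.00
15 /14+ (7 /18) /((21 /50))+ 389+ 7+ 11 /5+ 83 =913243 /1890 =483.20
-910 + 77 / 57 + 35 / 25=-258566 / 285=-907.25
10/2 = 5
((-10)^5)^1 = -100000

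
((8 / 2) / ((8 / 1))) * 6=3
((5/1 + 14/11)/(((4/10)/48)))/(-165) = -552/121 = -4.56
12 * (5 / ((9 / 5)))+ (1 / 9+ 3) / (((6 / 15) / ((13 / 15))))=1082 / 27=40.07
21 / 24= 7 / 8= 0.88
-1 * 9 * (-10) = 90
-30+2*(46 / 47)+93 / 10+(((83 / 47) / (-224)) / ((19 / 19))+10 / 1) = -8.75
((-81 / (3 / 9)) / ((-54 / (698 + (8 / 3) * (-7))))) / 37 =3057 / 37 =82.62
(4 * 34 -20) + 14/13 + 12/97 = 147790/1261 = 117.20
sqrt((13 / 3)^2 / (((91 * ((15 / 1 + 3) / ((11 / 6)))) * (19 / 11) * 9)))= 11 * sqrt(5187) / 21546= 0.04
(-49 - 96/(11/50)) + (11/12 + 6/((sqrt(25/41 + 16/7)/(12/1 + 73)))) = -63947/132 + 170 * sqrt(238497)/277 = -184.73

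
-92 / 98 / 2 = -23 / 49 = -0.47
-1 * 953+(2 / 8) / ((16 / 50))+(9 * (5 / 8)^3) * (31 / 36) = -950.33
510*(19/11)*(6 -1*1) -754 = 40156/11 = 3650.55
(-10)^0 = 1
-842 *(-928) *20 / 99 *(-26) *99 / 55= -81263104 / 11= -7387554.91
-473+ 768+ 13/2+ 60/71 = 42933/142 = 302.35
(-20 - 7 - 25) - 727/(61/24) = -20620/61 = -338.03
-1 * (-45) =45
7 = 7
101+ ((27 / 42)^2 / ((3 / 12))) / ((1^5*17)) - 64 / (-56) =102.24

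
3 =3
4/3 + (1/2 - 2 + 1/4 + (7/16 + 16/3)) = 281/48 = 5.85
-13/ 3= -4.33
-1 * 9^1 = -9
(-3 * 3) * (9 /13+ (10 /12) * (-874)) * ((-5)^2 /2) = 1064175 /13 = 81859.62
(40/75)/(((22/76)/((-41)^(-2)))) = 304/277365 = 0.00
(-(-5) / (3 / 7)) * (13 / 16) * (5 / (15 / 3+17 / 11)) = 25025 / 3456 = 7.24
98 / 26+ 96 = 99.77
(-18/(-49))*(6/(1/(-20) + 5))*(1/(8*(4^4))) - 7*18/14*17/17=-620913/68992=-9.00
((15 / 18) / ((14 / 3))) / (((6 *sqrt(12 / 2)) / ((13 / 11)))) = 65 *sqrt(6) / 11088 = 0.01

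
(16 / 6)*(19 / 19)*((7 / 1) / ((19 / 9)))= 168 / 19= 8.84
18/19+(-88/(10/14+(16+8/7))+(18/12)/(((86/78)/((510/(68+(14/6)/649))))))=84136037009/13521656375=6.22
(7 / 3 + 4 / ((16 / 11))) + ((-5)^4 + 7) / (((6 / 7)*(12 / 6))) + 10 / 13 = 19475 / 52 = 374.52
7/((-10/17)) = -119/10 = -11.90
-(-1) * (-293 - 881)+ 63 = -1111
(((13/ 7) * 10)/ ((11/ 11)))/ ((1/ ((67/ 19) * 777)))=966810/ 19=50884.74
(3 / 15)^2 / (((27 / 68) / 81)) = 204 / 25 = 8.16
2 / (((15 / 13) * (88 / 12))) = 13 / 55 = 0.24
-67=-67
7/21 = 1/3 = 0.33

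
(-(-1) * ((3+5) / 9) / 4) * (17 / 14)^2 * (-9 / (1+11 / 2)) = -289 / 637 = -0.45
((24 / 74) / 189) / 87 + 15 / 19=3042031 / 3853143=0.79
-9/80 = -0.11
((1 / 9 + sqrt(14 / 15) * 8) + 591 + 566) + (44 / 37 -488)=8 * sqrt(210) / 15 + 223210 / 333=678.03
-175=-175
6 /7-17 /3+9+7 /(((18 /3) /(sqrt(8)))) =7 * sqrt(2) /3+88 /21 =7.49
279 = 279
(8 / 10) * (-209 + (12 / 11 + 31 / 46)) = -209722 / 1265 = -165.79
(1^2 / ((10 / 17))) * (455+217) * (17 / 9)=32368 / 15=2157.87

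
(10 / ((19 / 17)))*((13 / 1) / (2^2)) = 1105 / 38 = 29.08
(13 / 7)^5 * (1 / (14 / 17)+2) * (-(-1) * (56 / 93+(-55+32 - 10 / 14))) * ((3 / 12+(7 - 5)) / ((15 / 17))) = -427365297567 / 102119332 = -4184.96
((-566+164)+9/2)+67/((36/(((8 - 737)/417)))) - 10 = -228379/556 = -410.75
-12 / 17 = -0.71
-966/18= -161/3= -53.67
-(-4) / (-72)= -1 / 18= -0.06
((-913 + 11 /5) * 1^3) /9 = -506 /5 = -101.20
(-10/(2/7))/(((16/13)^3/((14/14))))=-76895/4096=-18.77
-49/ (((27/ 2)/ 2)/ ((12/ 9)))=-784/ 81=-9.68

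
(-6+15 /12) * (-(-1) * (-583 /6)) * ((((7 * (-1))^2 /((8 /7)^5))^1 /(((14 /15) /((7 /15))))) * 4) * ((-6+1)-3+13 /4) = -173325330409 /1572864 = -110197.28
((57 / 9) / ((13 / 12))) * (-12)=-912 / 13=-70.15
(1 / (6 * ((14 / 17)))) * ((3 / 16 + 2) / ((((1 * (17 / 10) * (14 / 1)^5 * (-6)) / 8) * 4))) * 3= -25 / 51631104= -0.00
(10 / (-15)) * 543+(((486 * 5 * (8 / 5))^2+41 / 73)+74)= 1103486729 / 73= 15116256.56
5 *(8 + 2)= 50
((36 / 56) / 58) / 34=9 / 27608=0.00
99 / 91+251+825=98015 / 91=1077.09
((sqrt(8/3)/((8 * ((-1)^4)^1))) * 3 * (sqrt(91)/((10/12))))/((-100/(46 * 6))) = -207 * sqrt(546)/250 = -19.35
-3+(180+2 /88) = 7789 /44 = 177.02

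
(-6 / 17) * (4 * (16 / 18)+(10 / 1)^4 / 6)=-30064 / 51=-589.49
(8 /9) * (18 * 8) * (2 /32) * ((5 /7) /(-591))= -40 /4137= -0.01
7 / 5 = 1.40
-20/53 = -0.38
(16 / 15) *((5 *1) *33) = 176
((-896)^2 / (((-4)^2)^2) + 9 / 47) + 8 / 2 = 3140.19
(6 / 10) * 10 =6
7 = 7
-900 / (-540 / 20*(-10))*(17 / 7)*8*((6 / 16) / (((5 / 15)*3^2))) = -170 / 21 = -8.10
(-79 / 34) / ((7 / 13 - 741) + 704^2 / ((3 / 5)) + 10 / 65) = -3081 / 1094329712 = -0.00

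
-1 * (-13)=13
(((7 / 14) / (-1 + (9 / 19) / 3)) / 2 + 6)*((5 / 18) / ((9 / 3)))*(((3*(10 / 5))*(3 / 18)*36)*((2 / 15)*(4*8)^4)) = 23920640 / 9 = 2657848.89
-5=-5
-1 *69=-69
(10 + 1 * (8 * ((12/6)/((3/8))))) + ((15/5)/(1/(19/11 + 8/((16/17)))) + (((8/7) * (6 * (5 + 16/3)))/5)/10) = 979043/11550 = 84.77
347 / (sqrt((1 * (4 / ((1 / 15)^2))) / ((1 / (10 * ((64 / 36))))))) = 347 * sqrt(10) / 400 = 2.74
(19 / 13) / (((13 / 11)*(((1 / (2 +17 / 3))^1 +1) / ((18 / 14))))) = 43263 / 30758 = 1.41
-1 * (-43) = 43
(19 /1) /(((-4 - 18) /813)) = -15447 /22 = -702.14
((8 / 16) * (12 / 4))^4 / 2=81 / 32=2.53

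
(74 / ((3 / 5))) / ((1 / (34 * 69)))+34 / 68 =289340.50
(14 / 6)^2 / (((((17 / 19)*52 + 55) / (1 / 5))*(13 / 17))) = 15827 / 1128465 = 0.01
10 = 10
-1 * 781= -781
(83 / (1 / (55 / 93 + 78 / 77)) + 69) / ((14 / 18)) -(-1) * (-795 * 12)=-155060772 / 16709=-9280.07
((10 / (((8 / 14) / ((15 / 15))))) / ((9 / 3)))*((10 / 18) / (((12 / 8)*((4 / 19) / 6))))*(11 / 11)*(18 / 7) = 475 / 3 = 158.33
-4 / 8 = -1 / 2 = -0.50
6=6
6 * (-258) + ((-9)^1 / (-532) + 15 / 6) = -822197 / 532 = -1545.48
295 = 295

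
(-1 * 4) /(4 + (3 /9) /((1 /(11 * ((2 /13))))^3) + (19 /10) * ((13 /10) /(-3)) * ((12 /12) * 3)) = -1.27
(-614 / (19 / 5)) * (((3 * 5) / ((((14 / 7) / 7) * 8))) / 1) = -161175 / 152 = -1060.36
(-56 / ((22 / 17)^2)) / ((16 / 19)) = -38437 / 968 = -39.71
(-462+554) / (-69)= -4 / 3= -1.33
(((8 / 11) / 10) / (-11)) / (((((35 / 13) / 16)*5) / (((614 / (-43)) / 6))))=255424 / 13657875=0.02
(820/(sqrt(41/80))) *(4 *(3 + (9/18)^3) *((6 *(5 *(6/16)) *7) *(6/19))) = 472500 *sqrt(205)/19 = 356061.60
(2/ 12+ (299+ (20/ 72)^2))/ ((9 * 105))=19391/ 61236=0.32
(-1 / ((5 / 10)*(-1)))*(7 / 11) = 14 / 11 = 1.27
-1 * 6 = -6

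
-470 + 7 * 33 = -239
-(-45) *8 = 360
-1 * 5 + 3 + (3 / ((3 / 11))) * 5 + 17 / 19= 1024 / 19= 53.89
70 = 70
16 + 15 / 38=623 / 38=16.39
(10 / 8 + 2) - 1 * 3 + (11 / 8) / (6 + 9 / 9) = 25 / 56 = 0.45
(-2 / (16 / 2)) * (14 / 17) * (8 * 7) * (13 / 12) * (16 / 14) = -728 / 51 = -14.27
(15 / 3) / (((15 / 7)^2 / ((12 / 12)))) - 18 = -761 / 45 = -16.91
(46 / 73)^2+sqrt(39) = 2116 / 5329+sqrt(39) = 6.64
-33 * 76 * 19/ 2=-23826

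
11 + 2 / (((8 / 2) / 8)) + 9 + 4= 28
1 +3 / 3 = 2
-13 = -13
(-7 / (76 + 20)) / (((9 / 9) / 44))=-77 / 24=-3.21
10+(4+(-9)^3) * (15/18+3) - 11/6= -2771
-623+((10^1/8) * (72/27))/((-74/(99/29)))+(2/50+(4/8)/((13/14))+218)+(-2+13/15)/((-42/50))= -8858746513/21969675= -403.23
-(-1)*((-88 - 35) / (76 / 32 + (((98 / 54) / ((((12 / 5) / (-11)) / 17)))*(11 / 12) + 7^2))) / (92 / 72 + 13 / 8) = 34432128 / 63581771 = 0.54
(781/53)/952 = 781/50456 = 0.02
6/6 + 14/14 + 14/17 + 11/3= 331/51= 6.49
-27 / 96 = -9 / 32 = -0.28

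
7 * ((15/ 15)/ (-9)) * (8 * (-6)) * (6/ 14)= 16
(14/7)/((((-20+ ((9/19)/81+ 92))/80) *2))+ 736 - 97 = 7881687/12313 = 640.11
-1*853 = -853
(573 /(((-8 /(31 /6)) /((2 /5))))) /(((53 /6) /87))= -1545381 /1060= -1457.91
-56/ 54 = -28/ 27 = -1.04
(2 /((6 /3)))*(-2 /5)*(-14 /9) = 28 /45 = 0.62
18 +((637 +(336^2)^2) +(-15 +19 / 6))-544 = 76473041491 / 6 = 12745506915.17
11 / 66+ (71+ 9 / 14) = 71.81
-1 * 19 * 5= -95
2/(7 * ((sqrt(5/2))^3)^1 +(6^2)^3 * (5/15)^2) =82944/214984723 - 140 * sqrt(10)/214984723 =0.00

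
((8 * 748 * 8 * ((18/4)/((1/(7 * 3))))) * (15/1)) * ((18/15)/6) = 13571712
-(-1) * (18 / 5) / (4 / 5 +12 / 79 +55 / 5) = 1422 / 4721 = 0.30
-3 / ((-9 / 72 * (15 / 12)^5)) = 24576 / 3125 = 7.86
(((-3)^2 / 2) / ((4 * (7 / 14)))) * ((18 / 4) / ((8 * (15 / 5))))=0.42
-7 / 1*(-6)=42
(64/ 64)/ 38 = 1/ 38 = 0.03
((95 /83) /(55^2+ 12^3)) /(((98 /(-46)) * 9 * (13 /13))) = -2185 /173974059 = -0.00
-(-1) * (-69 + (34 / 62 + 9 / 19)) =-40039 / 589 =-67.98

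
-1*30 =-30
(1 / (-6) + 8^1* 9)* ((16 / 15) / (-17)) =-4.51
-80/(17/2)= -160/17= -9.41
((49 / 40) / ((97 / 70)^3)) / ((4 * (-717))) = -420175 / 2617546164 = -0.00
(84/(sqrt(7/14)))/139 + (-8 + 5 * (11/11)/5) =-7 + 84 * sqrt(2)/139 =-6.15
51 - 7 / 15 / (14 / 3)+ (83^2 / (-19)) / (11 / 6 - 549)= 32163233 / 623770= 51.56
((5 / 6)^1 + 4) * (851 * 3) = 24679 / 2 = 12339.50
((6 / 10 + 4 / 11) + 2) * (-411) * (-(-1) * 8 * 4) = -38977.75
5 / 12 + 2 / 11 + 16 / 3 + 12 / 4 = 393 / 44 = 8.93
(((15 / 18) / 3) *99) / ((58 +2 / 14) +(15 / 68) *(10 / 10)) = 13090 / 27781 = 0.47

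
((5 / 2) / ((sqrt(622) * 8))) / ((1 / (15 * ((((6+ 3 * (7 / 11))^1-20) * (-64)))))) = 145.44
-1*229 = -229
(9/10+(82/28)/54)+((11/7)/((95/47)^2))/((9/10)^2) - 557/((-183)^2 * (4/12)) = 21008898961/15232806540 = 1.38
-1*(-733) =733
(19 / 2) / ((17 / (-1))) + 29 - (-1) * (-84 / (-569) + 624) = 12624983 / 19346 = 652.59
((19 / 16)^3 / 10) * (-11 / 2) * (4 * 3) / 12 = -75449 / 81920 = -0.92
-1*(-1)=1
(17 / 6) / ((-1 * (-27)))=17 / 162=0.10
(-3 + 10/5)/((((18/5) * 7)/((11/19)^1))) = -55/2394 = -0.02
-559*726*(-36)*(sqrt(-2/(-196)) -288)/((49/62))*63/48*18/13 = -67727575872/7 +117582597*sqrt(2)/49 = -9671974371.44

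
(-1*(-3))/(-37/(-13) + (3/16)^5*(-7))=40894464/38775199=1.05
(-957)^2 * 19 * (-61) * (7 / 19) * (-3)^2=-3519607707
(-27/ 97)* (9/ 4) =-243/ 388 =-0.63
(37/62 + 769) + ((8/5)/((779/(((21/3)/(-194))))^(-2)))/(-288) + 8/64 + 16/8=-1415600199977/546840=-2588691.76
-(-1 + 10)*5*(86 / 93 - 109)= 150765 / 31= 4863.39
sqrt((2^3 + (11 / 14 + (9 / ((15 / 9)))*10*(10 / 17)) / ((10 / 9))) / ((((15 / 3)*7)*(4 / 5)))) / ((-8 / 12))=-3*sqrt(7544855) / 4760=-1.73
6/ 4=3/ 2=1.50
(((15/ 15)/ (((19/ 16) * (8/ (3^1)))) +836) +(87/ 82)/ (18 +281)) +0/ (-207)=389592673/ 465842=836.32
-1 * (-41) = 41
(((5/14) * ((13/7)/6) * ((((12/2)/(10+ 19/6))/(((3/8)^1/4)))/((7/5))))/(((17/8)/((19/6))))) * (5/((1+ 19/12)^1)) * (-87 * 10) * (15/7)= -206294400000/99960833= -2063.75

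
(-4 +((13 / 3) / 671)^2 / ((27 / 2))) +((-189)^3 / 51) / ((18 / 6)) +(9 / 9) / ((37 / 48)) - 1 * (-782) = -2983028736916355 / 68817986127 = -43346.64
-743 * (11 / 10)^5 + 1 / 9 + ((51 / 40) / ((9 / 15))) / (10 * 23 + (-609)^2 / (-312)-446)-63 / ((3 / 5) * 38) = -52560436907789 / 43827300000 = -1199.26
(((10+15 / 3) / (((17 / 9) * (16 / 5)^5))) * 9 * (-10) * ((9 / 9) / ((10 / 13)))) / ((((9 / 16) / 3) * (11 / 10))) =-82265625 / 6127616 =-13.43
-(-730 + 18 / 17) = 12392 / 17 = 728.94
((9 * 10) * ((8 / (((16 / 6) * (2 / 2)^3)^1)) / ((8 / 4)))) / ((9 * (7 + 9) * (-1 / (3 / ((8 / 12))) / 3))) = -405 / 32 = -12.66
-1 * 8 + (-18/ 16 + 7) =-17/ 8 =-2.12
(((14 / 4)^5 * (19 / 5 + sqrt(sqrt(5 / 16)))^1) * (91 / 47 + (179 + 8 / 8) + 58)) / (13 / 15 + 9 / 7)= 266260.15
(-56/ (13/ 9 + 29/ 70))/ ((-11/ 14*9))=54880/ 12881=4.26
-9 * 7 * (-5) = 315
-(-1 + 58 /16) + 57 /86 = -675 /344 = -1.96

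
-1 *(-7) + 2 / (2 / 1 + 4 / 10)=47 / 6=7.83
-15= -15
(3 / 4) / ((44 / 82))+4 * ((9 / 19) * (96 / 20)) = 87717 / 8360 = 10.49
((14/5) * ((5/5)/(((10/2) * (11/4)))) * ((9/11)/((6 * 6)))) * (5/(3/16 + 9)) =32/12705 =0.00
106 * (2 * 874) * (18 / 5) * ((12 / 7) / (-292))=-10005552 / 2555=-3916.07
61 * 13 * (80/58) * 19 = 602680/29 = 20782.07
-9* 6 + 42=-12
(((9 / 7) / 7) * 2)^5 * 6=11337408 / 282475249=0.04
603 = 603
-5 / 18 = -0.28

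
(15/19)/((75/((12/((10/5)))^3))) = 2.27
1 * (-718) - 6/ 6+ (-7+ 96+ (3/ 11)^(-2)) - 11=-5648/ 9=-627.56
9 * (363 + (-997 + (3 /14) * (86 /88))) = -3513735 /616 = -5704.12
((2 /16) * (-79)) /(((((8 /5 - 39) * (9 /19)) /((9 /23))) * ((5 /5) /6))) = 22515 /17204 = 1.31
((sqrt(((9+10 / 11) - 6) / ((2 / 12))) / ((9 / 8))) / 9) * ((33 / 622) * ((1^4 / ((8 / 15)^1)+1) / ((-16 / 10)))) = -0.05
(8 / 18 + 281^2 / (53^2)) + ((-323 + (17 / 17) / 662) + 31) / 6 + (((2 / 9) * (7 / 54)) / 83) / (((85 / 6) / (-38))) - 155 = -372168743565907 / 2125307433780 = -175.11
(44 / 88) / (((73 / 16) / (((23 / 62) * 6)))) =552 / 2263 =0.24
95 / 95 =1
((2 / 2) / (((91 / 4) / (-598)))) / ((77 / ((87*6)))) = -96048 / 539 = -178.20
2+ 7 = 9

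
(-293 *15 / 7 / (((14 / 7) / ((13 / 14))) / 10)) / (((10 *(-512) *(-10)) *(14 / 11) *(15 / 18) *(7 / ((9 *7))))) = -3393819 / 7024640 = -0.48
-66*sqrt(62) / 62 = -8.38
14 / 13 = 1.08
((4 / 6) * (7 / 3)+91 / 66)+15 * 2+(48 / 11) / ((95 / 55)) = 35.46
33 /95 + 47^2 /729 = 233912 /69255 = 3.38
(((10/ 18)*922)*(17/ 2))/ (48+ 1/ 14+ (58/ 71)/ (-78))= 506348570/ 5589393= 90.59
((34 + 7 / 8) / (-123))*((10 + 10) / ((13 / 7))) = -3255 / 1066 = -3.05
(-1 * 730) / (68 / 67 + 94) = -24455 / 3183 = -7.68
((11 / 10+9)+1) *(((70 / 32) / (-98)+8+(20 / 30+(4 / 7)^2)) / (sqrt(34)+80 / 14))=-1561363 / 3696+1561363 *sqrt(34) / 21120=8.62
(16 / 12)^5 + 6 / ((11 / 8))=22928 / 2673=8.58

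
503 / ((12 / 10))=2515 / 6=419.17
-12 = -12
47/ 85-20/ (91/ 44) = -70523/ 7735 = -9.12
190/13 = 14.62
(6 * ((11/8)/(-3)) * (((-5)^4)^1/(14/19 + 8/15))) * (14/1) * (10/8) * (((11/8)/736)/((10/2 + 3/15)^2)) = -18858984375/11526914048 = -1.64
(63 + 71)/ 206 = 67/ 103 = 0.65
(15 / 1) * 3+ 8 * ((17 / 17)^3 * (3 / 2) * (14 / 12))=59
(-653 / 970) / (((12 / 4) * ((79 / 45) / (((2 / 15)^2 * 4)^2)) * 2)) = -41792 / 129313125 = -0.00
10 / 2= 5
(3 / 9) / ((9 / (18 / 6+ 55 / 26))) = 133 / 702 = 0.19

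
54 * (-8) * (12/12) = -432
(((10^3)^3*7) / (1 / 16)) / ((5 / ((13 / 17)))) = 291200000000 / 17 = 17129411764.71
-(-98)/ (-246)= -49/ 123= -0.40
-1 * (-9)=9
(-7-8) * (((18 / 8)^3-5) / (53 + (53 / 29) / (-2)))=-59305 / 32224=-1.84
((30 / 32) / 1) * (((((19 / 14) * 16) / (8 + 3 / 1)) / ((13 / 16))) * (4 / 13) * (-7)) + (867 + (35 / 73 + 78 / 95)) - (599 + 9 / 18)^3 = -22221924317892427 / 103137320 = -215459586.48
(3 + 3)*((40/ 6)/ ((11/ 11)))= 40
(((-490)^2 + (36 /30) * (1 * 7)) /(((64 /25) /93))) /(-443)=-279126015 /14176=-19690.04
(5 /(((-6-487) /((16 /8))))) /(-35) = 2 /3451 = 0.00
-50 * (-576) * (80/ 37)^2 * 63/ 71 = 119467.90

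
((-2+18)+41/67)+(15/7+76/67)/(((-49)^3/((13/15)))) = 13749030404/827660715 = 16.61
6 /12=1 /2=0.50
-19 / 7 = -2.71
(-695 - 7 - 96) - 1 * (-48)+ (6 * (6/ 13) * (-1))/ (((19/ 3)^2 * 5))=-17599074/ 23465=-750.01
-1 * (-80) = 80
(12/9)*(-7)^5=-67228/3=-22409.33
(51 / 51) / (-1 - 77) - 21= -1639 / 78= -21.01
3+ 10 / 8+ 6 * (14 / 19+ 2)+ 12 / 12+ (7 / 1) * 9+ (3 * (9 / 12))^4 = 536499 / 4864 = 110.30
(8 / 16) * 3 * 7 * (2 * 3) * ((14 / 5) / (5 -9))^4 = 15.13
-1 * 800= -800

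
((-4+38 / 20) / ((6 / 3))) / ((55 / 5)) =-21 / 220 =-0.10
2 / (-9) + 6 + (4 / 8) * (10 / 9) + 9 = 46 / 3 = 15.33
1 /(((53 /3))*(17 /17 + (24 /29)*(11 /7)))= 609 /24751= 0.02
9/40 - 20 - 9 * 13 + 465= 13129/40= 328.22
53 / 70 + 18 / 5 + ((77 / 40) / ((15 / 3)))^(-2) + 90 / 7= 284127 / 11858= 23.96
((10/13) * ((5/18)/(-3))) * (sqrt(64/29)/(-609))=200 * sqrt(29)/6199011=0.00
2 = 2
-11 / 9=-1.22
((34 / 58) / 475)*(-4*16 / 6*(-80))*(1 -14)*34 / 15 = -3847168 / 123975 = -31.03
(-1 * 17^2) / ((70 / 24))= -3468 / 35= -99.09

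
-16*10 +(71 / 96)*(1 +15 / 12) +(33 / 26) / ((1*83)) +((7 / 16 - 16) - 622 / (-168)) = -493584121 / 2900352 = -170.18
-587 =-587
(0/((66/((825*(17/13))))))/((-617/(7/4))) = 0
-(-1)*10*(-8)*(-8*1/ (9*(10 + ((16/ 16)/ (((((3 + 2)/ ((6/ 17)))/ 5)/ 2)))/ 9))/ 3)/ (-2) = -2720/ 2313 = -1.18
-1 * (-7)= 7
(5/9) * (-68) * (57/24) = -1615/18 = -89.72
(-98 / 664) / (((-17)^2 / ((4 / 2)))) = -49 / 47974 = -0.00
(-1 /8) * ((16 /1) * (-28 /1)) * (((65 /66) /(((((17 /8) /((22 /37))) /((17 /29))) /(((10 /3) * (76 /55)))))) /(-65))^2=82804736 /11284175529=0.01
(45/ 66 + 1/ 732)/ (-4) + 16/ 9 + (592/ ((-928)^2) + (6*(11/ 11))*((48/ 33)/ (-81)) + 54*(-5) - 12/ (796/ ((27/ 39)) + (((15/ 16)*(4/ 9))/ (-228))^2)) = -204869335716979713577/ 762984414872703936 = -268.51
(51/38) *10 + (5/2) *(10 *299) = 142280/19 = 7488.42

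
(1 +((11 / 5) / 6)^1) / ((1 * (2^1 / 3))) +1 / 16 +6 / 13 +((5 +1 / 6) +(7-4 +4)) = 45991 / 3120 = 14.74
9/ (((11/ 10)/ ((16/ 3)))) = 480/ 11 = 43.64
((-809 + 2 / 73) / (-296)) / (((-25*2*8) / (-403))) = 4759833 / 1728640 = 2.75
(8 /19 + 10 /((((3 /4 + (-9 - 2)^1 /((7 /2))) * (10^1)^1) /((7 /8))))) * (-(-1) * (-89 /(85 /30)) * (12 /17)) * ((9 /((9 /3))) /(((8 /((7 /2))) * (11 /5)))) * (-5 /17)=59294025 /275186956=0.22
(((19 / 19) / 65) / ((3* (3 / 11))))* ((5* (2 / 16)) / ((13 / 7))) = 77 / 12168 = 0.01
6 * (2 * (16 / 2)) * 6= 576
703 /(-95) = -37 /5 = -7.40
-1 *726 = -726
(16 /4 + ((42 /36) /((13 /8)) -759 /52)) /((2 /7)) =-10787 /312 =-34.57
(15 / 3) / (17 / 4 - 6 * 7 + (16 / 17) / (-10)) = -1700 / 12867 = -0.13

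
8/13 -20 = -252/13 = -19.38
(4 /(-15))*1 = -0.27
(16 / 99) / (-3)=-0.05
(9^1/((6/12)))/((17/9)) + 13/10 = 1841/170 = 10.83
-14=-14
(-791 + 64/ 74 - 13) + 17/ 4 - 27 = -122231/ 148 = -825.89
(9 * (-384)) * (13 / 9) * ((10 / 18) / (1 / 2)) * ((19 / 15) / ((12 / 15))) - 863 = -86807 / 9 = -9645.22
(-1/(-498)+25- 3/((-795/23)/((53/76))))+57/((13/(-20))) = -77038379/1230060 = -62.63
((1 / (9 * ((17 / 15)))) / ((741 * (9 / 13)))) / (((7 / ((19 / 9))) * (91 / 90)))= 50 / 877149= 0.00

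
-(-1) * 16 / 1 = 16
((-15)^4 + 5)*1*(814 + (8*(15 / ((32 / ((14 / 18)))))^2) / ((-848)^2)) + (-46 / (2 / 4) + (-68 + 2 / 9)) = 5690148263093609 / 138067968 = 41212660.30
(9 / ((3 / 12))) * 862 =31032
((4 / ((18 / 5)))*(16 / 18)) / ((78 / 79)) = 3160 / 3159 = 1.00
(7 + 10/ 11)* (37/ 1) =3219/ 11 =292.64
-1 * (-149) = 149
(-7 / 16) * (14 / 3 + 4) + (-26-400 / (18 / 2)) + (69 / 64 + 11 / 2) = -38971 / 576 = -67.66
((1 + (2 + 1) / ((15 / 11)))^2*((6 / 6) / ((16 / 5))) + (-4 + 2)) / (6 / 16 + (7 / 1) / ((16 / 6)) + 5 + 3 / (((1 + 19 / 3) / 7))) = 132 / 1195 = 0.11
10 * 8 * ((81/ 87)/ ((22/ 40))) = 43200/ 319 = 135.42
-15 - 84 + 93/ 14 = -1293/ 14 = -92.36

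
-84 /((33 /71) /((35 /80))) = -3479 /44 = -79.07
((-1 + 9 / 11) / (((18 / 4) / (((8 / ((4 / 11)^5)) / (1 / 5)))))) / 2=-73205 / 576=-127.09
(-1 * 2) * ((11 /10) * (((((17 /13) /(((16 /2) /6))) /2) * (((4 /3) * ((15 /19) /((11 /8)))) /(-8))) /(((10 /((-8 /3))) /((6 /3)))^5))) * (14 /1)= -3899392 /62521875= -0.06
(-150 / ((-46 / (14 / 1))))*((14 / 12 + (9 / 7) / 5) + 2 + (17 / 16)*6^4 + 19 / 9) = 4354985 / 69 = 63115.72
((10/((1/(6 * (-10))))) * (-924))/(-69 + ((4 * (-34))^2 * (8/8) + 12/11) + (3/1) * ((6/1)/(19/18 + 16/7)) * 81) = 2567426400/87361277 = 29.39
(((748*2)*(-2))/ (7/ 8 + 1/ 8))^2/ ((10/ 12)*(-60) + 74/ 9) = -10071072/ 47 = -214278.13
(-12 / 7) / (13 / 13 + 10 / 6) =-9 / 14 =-0.64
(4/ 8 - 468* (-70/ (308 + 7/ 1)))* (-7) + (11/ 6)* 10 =-713.17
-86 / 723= -0.12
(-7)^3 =-343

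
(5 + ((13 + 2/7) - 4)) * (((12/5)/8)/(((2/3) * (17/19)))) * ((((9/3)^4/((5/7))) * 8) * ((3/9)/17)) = 36936/289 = 127.81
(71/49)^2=5041/2401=2.10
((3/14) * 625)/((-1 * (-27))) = 625/126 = 4.96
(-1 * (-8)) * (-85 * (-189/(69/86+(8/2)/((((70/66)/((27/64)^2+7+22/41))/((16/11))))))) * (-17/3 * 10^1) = -1369554816000/8109277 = -168887.41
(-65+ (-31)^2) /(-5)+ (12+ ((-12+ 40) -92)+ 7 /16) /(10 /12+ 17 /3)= -97309 /520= -187.13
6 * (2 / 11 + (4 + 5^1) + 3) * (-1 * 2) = -1608 / 11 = -146.18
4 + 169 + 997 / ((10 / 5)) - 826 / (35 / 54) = -6029 / 10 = -602.90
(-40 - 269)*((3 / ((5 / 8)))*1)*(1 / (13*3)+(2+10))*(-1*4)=4637472 / 65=71345.72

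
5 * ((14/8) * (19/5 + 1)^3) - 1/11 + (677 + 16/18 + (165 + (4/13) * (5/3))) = 58268629/32175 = 1810.99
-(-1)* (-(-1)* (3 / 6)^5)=1 / 32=0.03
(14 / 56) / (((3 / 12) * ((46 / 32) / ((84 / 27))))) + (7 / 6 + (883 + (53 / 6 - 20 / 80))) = 740989 / 828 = 894.91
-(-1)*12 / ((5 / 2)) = 24 / 5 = 4.80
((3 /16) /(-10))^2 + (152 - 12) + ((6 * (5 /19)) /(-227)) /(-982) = 7589795315147 /54212684800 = 140.00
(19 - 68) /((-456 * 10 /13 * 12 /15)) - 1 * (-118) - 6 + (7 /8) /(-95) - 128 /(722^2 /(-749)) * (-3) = 13963779683 /125108160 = 111.61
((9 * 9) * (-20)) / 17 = -1620 / 17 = -95.29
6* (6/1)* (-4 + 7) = 108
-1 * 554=-554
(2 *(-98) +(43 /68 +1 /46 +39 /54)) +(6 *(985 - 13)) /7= 62914571 /98532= 638.52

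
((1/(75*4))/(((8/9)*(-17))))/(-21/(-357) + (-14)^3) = 0.00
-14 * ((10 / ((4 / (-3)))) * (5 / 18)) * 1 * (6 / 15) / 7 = 5 / 3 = 1.67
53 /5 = 10.60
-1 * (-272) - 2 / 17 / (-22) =50865 / 187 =272.01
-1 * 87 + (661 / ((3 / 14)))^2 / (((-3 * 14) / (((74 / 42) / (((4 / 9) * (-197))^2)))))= -43177141 / 310472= -139.07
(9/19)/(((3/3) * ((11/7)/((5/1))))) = 315/209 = 1.51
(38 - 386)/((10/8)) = -1392/5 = -278.40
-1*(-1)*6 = 6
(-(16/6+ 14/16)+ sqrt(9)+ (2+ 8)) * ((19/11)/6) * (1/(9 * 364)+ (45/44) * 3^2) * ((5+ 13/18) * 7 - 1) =502872764267/513729216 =978.87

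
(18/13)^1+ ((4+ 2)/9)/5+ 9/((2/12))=10826/195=55.52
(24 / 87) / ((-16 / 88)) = -44 / 29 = -1.52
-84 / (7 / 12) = -144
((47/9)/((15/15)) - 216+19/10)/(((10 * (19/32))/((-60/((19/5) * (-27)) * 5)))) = -3007840/29241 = -102.86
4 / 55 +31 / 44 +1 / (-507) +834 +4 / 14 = 835.06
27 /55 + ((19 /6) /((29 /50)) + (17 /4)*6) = 300983 /9570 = 31.45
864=864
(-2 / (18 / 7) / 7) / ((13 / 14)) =-14 / 117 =-0.12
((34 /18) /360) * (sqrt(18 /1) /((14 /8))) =17 * sqrt(2) /1890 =0.01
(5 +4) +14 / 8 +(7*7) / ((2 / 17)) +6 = 433.25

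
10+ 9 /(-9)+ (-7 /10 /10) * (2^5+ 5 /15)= 2021 /300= 6.74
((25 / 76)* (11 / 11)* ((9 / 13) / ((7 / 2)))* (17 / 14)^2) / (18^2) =7225 / 24399648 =0.00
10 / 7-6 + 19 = 101 / 7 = 14.43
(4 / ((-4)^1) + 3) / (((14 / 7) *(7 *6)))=1 / 42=0.02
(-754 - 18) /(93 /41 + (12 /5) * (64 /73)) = -11552980 /65433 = -176.56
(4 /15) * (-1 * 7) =-28 /15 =-1.87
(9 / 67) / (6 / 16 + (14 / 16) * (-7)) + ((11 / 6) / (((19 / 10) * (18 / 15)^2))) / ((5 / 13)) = 5435203 / 3162132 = 1.72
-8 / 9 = -0.89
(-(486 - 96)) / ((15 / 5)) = -130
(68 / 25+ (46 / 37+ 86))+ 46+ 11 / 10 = 253567 / 1850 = 137.06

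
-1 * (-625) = 625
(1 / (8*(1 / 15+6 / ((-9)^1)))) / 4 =-5 / 96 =-0.05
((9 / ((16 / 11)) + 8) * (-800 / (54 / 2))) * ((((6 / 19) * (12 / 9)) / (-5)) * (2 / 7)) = 36320 / 3591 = 10.11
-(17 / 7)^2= -289 / 49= -5.90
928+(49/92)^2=7856993/8464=928.28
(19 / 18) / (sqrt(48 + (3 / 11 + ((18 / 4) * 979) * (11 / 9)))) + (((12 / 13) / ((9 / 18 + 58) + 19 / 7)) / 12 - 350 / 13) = -23072 / 857 + 19 * sqrt(2629462) / 2151378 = -26.91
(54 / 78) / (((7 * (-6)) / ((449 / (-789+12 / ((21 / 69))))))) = 0.01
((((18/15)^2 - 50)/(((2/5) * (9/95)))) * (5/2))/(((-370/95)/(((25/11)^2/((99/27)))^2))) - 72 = 409104667859/262191028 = 1560.33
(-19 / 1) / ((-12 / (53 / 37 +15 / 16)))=26657 / 7104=3.75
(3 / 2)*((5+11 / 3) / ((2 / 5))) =65 / 2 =32.50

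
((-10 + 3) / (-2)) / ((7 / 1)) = 0.50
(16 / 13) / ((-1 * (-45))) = 16 / 585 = 0.03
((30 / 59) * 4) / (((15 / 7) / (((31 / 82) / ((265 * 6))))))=434 / 1923105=0.00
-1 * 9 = -9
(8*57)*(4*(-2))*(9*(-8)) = 262656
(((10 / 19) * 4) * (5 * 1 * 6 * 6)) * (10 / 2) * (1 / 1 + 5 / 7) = 432000 / 133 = 3248.12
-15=-15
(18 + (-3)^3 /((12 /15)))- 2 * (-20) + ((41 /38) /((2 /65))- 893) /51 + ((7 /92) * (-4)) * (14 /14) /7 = 329147 /44574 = 7.38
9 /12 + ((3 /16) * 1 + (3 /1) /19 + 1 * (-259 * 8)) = -629555 /304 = -2070.90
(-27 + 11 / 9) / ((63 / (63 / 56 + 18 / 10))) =-377 / 315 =-1.20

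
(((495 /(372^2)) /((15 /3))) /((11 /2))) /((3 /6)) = 1 /3844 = 0.00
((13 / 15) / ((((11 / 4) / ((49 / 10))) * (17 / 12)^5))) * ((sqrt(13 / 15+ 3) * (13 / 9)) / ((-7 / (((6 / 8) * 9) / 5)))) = -0.15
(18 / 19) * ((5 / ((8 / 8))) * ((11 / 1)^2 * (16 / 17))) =174240 / 323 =539.44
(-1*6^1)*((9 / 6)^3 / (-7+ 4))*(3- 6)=-20.25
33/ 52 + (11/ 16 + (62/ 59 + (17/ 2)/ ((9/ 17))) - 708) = -76161791/ 110448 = -689.57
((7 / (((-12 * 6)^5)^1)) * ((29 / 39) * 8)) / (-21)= 29 / 28298170368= 0.00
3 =3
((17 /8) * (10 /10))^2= 289 /64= 4.52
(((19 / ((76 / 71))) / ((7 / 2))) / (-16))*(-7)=71 / 32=2.22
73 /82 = 0.89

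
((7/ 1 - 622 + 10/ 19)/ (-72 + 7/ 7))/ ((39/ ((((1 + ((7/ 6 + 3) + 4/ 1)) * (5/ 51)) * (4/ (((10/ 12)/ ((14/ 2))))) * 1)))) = 17979500/ 2683161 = 6.70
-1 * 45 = -45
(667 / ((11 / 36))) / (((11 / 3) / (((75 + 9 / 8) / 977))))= 10967481 / 236434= 46.39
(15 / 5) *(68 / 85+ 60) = 912 / 5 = 182.40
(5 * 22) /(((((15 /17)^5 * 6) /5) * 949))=15618427 /86477625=0.18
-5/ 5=-1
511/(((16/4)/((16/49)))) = 292/7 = 41.71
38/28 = 19/14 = 1.36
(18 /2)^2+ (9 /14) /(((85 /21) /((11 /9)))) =13803 /170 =81.19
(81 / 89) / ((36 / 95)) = 855 / 356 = 2.40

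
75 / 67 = 1.12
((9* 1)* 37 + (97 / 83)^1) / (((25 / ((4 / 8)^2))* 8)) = 3467 / 8300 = 0.42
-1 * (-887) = 887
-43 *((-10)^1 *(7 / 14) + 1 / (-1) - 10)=688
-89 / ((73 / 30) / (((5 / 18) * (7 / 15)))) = -3115 / 657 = -4.74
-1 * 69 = -69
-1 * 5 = -5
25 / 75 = 1 / 3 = 0.33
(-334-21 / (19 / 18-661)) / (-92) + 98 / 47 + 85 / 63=816438485 / 115570791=7.06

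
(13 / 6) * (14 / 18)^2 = 1.31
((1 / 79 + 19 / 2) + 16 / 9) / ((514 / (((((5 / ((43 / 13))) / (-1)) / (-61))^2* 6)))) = 67832375 / 838123554522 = 0.00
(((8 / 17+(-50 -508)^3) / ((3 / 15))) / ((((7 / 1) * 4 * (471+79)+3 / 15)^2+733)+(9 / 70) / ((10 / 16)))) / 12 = -323049879250 / 1058357261109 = -0.31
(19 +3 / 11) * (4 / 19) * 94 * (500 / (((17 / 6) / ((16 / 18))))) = 637696000 / 10659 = 59827.00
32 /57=0.56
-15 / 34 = -0.44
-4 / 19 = -0.21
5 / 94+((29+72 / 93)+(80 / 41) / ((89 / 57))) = 31.08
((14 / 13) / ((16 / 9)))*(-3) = -189 / 104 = -1.82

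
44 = 44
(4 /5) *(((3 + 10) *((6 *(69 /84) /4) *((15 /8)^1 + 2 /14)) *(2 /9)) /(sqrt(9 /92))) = 33787 *sqrt(23) /8820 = 18.37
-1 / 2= -0.50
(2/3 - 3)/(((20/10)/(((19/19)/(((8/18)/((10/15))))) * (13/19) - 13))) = 13.97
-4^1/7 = -4/7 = -0.57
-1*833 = -833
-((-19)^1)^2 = -361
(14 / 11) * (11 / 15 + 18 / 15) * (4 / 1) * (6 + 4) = 3248 / 33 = 98.42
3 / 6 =1 / 2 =0.50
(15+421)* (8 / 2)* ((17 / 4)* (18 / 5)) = 133416 / 5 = 26683.20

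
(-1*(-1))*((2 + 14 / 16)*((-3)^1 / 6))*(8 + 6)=-161 / 8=-20.12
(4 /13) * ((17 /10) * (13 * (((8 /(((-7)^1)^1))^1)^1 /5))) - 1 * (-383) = 66753 /175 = 381.45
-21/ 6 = -7/ 2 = -3.50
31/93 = 1/3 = 0.33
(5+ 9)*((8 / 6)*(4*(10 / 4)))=560 / 3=186.67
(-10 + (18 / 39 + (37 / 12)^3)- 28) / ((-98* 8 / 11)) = 2032525 / 17611776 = 0.12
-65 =-65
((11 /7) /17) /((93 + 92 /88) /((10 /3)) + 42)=2420 /1838193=0.00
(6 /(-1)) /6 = -1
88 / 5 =17.60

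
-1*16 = -16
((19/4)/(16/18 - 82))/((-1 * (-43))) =-171/125560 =-0.00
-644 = -644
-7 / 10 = -0.70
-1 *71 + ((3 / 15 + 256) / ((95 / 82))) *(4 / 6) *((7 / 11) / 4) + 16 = -164826 / 5225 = -31.55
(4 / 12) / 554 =1 / 1662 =0.00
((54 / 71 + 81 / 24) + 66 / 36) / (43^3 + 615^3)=1453 / 56642878704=0.00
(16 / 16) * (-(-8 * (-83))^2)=-440896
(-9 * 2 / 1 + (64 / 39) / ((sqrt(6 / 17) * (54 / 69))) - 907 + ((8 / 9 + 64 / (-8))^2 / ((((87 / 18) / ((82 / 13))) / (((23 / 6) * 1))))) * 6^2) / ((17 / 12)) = 1472 * sqrt(102) / 5967 + 111046796 / 19227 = 5778.06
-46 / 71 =-0.65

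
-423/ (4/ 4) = -423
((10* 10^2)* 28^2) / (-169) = -784000 / 169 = -4639.05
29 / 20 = 1.45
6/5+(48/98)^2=17286/12005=1.44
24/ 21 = 8/ 7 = 1.14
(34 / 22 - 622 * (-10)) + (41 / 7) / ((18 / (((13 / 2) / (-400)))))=6898443737 / 1108800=6221.54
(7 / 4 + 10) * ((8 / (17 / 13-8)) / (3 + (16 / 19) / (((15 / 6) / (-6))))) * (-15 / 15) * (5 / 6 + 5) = 2031575 / 24273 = 83.70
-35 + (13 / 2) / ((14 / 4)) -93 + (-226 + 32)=-2241 / 7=-320.14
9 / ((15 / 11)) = 33 / 5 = 6.60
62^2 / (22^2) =961 / 121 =7.94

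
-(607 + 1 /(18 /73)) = -10999 /18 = -611.06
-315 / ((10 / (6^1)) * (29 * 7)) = -0.93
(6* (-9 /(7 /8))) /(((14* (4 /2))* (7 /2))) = -216 /343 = -0.63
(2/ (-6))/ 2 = -1/ 6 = -0.17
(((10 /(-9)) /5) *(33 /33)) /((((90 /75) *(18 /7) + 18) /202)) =-7070 /3321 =-2.13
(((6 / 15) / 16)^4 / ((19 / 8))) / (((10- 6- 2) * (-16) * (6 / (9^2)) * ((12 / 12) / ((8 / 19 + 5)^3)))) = -29503629 / 2668974080000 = -0.00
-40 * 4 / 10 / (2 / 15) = -120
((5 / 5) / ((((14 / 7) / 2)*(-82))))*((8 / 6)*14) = -28 / 123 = -0.23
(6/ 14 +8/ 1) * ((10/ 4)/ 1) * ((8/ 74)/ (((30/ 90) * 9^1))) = 590/ 777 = 0.76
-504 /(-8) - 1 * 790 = -727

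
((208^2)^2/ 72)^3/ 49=12808257748541446320816128/ 35721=358563806963451368125.64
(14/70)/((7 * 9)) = 1/315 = 0.00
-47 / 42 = -1.12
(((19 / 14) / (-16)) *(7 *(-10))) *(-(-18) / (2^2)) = 855 / 32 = 26.72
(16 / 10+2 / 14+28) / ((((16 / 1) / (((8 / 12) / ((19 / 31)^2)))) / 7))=333467 / 14440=23.09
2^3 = 8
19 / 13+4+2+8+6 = 279 / 13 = 21.46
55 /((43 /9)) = 495 /43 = 11.51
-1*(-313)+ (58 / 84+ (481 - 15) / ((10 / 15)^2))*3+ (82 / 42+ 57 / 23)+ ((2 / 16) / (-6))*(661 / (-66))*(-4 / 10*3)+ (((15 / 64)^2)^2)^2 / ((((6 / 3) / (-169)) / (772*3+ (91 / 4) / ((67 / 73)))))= 13879081053293236828085209 / 4007877157386757079040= 3462.95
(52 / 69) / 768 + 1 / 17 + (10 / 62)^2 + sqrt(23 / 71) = 18574109 / 216432576 + sqrt(1633) / 71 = 0.65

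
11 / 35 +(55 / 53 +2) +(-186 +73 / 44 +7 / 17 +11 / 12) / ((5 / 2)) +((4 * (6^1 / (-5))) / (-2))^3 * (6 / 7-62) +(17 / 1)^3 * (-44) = -5647819188622 / 26016375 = -217087.09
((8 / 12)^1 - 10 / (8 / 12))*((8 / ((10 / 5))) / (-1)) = 57.33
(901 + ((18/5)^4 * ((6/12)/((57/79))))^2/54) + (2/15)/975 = 19004717051563/16498828125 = 1151.88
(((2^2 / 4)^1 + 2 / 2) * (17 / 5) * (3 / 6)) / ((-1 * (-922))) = 17 / 4610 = 0.00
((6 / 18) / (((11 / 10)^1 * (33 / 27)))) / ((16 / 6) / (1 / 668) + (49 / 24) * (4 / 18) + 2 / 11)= 3240 / 23286769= 0.00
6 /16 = 3 /8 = 0.38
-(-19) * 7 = 133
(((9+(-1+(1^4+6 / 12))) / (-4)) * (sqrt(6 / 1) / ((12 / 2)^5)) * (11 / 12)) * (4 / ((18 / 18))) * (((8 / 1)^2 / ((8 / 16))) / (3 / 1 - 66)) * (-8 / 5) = -836 * sqrt(6) / 229635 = -0.01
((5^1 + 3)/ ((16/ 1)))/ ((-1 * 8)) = -1/ 16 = -0.06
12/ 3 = 4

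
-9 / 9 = -1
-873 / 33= -291 / 11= -26.45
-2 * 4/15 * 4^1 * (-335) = 2144/3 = 714.67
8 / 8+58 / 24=3.42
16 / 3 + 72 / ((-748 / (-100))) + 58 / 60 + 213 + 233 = 863801 / 1870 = 461.93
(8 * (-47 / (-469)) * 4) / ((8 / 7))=188 / 67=2.81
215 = 215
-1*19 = -19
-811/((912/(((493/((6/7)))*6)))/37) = -103554157/912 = -113546.22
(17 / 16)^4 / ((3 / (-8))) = -83521 / 24576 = -3.40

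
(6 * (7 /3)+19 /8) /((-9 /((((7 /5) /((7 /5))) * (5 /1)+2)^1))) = -917 /72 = -12.74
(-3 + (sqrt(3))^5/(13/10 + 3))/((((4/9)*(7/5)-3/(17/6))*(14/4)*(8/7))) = 2295/1336-34425*sqrt(3)/28724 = -0.36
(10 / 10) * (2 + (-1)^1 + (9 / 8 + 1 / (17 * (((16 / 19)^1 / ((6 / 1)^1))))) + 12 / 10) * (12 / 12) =1273 / 340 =3.74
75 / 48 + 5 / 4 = 45 / 16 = 2.81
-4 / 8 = -1 / 2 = -0.50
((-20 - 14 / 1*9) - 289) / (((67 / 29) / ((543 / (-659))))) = 6849945 / 44153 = 155.14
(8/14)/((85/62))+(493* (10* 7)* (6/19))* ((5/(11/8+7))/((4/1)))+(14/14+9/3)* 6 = 1250501144/757435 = 1650.97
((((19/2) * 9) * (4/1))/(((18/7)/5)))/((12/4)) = 665/3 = 221.67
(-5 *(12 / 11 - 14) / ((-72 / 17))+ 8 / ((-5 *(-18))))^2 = 899940001 / 3920400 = 229.55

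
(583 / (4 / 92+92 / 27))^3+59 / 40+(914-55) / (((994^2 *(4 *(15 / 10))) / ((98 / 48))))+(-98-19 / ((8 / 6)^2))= 688937767700567335801661 / 142881400458682560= 4821745.63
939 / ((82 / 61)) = 57279 / 82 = 698.52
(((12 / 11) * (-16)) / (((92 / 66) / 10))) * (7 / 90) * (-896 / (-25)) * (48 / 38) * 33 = -14549.89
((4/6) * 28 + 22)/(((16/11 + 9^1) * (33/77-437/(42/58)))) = -4697/728180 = -0.01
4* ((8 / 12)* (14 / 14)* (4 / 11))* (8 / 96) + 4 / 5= 436 / 495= 0.88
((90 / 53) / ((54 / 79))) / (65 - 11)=395 / 8586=0.05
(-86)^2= 7396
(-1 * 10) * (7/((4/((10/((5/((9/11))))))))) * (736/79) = -231840/869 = -266.79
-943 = -943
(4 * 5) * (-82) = -1640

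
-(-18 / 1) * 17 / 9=34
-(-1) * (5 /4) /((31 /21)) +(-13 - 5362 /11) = -681465 /1364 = -499.61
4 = 4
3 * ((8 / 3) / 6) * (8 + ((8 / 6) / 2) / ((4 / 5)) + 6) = 178 / 9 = 19.78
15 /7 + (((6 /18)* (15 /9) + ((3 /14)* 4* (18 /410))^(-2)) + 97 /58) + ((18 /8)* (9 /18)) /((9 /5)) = 841959889 /1183896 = 711.18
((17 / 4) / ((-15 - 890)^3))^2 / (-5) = -289 / 43952285408851250000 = -0.00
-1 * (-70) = 70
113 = 113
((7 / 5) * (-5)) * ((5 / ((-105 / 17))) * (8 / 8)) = 17 / 3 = 5.67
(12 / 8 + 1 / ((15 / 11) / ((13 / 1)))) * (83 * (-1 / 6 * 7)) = -192311 / 180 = -1068.39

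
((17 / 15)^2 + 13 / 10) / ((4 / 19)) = 22097 / 1800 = 12.28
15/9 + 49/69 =164/69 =2.38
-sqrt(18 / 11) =-3 * sqrt(22) / 11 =-1.28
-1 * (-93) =93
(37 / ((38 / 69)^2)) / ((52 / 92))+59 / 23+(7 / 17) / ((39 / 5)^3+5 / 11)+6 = 537873382915293 / 2396953448084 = 224.40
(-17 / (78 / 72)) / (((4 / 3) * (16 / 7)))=-1071 / 208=-5.15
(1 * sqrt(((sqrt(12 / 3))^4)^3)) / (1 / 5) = 320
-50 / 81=-0.62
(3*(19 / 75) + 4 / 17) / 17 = 423 / 7225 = 0.06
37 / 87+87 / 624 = 10219 / 18096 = 0.56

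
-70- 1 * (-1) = -69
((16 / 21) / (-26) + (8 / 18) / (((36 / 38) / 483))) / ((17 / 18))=1113332 / 4641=239.89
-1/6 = -0.17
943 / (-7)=-943 / 7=-134.71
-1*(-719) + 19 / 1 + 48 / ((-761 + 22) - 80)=201458 / 273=737.94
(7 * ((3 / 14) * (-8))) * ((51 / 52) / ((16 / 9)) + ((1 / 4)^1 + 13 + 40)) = -134289 / 208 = -645.62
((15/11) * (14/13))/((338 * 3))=0.00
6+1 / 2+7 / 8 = 59 / 8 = 7.38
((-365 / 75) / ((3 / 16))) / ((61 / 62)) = -72416 / 2745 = -26.38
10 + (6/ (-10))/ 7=347/ 35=9.91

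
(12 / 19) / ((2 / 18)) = 108 / 19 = 5.68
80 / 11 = 7.27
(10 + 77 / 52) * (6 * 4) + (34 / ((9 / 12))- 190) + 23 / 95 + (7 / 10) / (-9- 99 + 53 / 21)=2151883183 / 16413150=131.11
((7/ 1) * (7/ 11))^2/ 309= 2401/ 37389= 0.06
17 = 17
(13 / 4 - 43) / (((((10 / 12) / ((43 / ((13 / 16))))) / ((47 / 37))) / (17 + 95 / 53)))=-144929952 / 2405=-60261.93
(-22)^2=484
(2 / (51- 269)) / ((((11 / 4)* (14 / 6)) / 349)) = -4188 / 8393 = -0.50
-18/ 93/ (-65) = 6/ 2015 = 0.00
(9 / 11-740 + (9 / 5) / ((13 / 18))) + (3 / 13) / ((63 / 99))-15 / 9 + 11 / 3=-3675306 / 5005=-734.33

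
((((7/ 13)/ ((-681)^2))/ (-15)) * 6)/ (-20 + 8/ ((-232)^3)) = 3121792/ 134435360993895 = 0.00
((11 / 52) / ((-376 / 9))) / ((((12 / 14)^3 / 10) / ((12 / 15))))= -3773 / 58656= -0.06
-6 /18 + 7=20 /3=6.67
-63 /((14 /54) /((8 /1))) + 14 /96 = -93305 /48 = -1943.85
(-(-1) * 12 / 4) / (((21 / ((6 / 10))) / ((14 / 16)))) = 3 / 40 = 0.08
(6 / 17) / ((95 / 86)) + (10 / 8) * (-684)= -1380309 / 1615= -854.68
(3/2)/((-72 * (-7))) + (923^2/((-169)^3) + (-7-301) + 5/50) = -14782131667/47982480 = -308.07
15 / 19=0.79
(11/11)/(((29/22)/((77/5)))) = 1694/145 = 11.68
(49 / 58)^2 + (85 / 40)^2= 281465 / 53824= 5.23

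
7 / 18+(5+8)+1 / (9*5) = 1207 / 90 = 13.41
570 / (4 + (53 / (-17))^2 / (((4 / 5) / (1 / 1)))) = 219640 / 6223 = 35.29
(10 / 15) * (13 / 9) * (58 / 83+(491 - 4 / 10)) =1767038 / 3735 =473.10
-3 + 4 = 1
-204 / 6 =-34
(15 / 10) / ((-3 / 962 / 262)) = -126022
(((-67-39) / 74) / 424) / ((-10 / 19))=19 / 2960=0.01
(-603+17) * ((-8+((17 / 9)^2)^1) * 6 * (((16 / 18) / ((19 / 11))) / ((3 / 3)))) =37025824 / 4617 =8019.46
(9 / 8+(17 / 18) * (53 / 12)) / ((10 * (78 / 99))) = 121 / 180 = 0.67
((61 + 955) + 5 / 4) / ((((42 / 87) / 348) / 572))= 2936100882 / 7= 419442983.14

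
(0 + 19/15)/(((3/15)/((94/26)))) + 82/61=57671/2379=24.24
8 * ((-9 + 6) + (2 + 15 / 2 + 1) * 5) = 396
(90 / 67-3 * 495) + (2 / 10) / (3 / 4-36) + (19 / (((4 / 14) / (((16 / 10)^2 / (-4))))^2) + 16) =-8102739077 / 5904375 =-1372.33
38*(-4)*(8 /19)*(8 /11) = -512 /11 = -46.55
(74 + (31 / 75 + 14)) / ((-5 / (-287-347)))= 4204054 / 375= 11210.81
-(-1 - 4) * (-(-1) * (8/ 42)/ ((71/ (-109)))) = -2180/ 1491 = -1.46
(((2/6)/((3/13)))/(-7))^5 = -371293/992436543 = -0.00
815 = 815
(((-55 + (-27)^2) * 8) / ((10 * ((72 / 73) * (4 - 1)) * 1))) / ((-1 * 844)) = -24601 / 113940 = -0.22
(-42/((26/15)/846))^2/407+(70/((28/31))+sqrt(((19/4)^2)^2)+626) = 1137069773711/1100528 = 1033203.86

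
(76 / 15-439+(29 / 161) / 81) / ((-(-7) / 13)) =-367828214 / 456435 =-805.87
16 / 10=8 / 5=1.60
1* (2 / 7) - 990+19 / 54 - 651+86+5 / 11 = -6461149 / 4158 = -1553.91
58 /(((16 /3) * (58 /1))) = 3 /16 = 0.19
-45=-45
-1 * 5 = -5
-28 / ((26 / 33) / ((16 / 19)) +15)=-1056 / 601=-1.76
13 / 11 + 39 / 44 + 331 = 14655 / 44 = 333.07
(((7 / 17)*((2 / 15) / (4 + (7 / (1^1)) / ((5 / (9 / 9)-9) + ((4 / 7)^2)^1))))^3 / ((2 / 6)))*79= 1123766784 / 263251475929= 0.00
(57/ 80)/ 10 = 0.07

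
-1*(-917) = 917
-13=-13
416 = 416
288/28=72/7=10.29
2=2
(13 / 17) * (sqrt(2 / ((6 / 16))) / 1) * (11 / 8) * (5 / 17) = 715 * sqrt(3) / 1734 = 0.71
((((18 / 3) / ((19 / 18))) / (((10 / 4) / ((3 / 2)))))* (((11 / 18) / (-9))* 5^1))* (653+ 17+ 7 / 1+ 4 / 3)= -44770 / 57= -785.44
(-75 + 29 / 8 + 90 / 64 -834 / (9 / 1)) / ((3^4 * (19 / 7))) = -109291 / 147744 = -0.74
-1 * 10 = -10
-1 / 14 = -0.07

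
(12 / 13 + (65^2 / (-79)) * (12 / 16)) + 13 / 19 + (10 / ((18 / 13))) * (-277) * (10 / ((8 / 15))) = -2198076236 / 58539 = -37548.92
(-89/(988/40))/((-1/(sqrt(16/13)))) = 3560*sqrt(13)/3211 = 4.00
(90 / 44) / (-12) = -15 / 88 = -0.17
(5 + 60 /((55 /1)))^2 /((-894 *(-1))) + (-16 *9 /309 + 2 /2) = 6411937 /11141922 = 0.58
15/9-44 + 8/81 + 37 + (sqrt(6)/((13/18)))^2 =85808/13689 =6.27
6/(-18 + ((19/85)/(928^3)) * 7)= -407581163520/1222743490427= -0.33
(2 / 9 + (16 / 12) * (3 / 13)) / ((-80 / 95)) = -589 / 936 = -0.63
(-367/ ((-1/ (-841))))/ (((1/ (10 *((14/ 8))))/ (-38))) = 205250255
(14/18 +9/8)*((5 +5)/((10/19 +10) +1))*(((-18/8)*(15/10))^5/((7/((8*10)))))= -34583523075/4186112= -8261.49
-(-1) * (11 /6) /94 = 11 /564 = 0.02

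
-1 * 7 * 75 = -525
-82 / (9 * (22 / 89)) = -3649 / 99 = -36.86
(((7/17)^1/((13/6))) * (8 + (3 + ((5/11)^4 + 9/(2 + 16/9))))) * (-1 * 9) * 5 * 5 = -31576726125/55006237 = -574.06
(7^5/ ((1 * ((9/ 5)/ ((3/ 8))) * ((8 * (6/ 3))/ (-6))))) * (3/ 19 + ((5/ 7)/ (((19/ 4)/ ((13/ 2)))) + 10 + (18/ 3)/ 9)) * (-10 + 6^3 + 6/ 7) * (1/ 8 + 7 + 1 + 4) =-141789190795/ 3648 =-38867650.99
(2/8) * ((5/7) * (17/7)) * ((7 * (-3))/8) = -255/224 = -1.14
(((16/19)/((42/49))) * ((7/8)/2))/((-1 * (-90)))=49/10260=0.00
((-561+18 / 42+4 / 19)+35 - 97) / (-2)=41387 / 133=311.18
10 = 10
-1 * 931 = -931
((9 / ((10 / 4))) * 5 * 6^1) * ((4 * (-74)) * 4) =-127872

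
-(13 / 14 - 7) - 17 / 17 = 71 / 14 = 5.07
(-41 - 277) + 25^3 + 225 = 15532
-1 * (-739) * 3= 2217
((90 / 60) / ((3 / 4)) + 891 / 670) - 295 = -195419 / 670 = -291.67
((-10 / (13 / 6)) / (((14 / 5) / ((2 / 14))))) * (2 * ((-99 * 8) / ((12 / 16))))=316800 / 637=497.33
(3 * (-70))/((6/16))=-560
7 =7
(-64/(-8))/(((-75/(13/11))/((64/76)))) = -1664/15675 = -0.11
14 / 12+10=67 / 6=11.17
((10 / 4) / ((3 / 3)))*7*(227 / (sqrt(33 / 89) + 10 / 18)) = -4545675 / 128 + 91935*sqrt(2937) / 128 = 3411.40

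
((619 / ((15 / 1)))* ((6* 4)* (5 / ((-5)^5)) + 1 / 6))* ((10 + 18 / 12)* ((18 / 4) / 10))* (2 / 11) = 6847997 / 1375000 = 4.98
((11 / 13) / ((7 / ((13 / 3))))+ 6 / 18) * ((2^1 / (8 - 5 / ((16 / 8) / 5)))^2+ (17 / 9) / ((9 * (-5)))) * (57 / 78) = 19 / 195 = 0.10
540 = 540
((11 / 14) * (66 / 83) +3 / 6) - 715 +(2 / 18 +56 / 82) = -305753521 / 428778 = -713.08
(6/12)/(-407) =-1/814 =-0.00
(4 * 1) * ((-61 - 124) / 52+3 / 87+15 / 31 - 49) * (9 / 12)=-156.12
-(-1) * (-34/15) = -34/15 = -2.27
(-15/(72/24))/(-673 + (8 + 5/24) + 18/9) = 120/15907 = 0.01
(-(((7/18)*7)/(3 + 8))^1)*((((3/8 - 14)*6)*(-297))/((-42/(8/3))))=763/2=381.50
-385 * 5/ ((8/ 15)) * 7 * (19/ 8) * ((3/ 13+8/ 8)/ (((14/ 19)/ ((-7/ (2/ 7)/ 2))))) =510769875/ 416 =1227812.20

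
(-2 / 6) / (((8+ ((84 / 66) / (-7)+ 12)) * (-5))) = 11 / 3270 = 0.00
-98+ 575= 477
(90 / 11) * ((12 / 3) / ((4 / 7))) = 57.27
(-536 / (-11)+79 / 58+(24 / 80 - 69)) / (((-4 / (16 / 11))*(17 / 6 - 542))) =-712416 / 56758075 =-0.01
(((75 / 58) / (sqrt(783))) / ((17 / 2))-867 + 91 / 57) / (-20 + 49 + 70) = -49328 / 5643 + 25 * sqrt(87) / 4246209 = -8.74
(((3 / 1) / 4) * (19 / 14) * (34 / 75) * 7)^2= 104329 / 10000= 10.43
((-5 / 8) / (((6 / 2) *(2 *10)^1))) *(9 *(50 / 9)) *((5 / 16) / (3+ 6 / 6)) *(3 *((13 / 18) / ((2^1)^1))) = -1625 / 36864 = -0.04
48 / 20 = 12 / 5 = 2.40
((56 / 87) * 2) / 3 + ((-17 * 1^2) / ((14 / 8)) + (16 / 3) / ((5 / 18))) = 90572 / 9135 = 9.91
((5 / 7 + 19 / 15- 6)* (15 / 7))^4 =31713911056 / 5764801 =5501.30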